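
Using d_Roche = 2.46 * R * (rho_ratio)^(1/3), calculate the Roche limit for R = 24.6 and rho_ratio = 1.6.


d_Roche = 2.46 * 24.6 * 1.6^(1/3) = 70.7799

70.7799


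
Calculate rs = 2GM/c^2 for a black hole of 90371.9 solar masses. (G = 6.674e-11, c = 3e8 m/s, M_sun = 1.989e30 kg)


M = 90371.9 * 1.989e30 kg = 1.797497091e+35 kg. rs = 2GM/c^2 = 2 * 6.674e-11 * 1.797497091e+35 / (3e8)^2 = 2.666e+08

2.666e+08 m


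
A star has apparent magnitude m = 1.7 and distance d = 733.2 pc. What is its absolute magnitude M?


M = m - 5*log10(d) + 5 = 1.7 - 5*log10(733.2) + 5 = -7.6261

-7.6261


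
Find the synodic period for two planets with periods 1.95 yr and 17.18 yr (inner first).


1/P_syn = |1/P1 - 1/P2| = |1/1.95 - 1/17.18| => P_syn = 2.1997

2.1997 years


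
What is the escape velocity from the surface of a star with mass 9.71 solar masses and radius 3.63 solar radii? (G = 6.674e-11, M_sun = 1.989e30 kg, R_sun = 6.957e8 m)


M = 9.71 * 1.989e30 kg = 1.931319e+31 kg; R = 3.63 * 6.957e8 m = 2.525391e+09 m. v_esc = sqrt(2GM/R) = sqrt(2 * 6.674e-11 * 1.931319e+31 / 2.525391e+09) = 1.010e+06

1.010e+06 m/s


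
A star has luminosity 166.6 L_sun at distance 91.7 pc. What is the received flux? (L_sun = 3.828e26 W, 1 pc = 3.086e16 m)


F = L / (4*pi*d^2) = 6.377e+28 / (4*pi*(2.830e+18)^2) = 6.337e-10

6.337e-10 W/m^2


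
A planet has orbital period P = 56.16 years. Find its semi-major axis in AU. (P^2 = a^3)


a = P^(2/3) = 56.16^(2/3) = 14.6651

14.6651 AU


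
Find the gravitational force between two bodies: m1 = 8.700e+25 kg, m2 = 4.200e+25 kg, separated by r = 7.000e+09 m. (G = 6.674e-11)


F = G*m1*m2/r^2 = 6.674e-11 * 8.700e+25 * 4.200e+25 / (7.000e+09)^2 = 6.674e-11 * 3.654e+51 / 4.900e+19 = 4.977e+21

4.977e+21 N


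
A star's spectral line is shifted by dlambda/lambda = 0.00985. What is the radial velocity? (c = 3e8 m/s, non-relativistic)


v = (dlambda/lambda) * c = 0.00985 * 3e8 = 2.955e+06

2.955e+06 m/s


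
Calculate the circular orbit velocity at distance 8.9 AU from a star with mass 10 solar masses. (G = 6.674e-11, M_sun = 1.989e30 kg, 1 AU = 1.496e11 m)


v = sqrt(GM/r) = sqrt(6.674e-11 * 1.989e+31 / 1.331e+12) = 31575.4605

31575.4605 m/s


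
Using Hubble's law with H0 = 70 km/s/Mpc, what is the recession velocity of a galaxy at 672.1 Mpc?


v = H0 * d = 70 * 672.1 = 47047.0

47047.0 km/s


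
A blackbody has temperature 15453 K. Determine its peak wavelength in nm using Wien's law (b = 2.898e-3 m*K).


lam_max = b / T = 2.898e-3 / 15453 = 1.875e-07 m = 187.5364 nm

187.5364 nm


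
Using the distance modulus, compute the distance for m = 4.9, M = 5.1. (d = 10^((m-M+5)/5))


d = 10^((m - M + 5)/5) = 10^((4.9 - 5.1 + 5)/5) = 9.1201

9.1201 pc


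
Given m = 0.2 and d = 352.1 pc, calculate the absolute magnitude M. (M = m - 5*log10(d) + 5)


M = m - 5*log10(d) + 5 = 0.2 - 5*log10(352.1) + 5 = -7.5333

-7.5333


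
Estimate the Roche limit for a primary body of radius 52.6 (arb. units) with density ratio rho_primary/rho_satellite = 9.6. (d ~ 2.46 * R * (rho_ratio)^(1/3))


d_Roche = 2.46 * 52.6 * 9.6^(1/3) = 275.0075

275.0075


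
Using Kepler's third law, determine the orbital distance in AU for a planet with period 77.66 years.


a = P^(2/3) = 77.66^(2/3) = 18.2025

18.2025 AU


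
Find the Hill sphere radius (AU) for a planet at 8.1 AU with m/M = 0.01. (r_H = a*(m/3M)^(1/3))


r_H = a * (m/3M)^(1/3) = 8.1 * (0.01/3)^(1/3) = 1.21

1.21 AU


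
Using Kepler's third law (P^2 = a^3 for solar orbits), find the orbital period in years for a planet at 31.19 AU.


P = a^(3/2) = 31.19^1.5 = 174.1899

174.1899 years


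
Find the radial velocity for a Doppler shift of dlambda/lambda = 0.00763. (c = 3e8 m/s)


v = (dlambda/lambda) * c = 0.00763 * 3e8 = 2.289e+06

2.289e+06 m/s


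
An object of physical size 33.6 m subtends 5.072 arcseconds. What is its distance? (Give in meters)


D = size / theta_rad, theta_rad = 5.072 * pi/(180*3600) = 2.459e-05, D = 1.366e+06

1.366e+06 m


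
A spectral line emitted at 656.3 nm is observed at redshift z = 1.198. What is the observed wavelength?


lam_obs = lam_emit * (1 + z) = 656.3 * (1 + 1.198) = 1442.5474

1442.5474 nm


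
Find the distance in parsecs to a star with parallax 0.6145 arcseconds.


d = 1/p = 1/0.6145 = 1.6273

1.6273 pc


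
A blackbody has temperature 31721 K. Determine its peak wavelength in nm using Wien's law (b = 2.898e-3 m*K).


lam_max = b / T = 2.898e-3 / 31721 = 9.136e-08 m = 91.359 nm

91.359 nm


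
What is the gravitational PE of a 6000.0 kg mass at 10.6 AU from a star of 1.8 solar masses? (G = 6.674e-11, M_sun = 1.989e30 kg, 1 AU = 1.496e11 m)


M = 1.8 * 1.989e30 kg = 3.5802e+30 kg; r = 10.6 AU * 1.496e11 m/AU = 1.58576e+12 m. U = -GM*m/r = -(6.674e-11 * 3.5802e+30 * 6000.0) / 1.58576e+12 = -9.041e+11

-9.041e+11 J


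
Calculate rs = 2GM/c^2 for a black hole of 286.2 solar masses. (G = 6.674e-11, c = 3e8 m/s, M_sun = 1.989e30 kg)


M = 286.2 * 1.989e30 kg = 5.692518e+32 kg. rs = 2GM/c^2 = 2 * 6.674e-11 * 5.692518e+32 / (3e8)^2 = 844263.6696

844263.6696 m


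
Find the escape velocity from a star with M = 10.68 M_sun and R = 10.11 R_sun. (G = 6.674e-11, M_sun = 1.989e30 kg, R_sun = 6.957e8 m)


M = 10.68 * 1.989e30 kg = 2.124252e+31 kg; R = 10.11 * 6.957e8 m = 7.033527e+09 m. v_esc = sqrt(2GM/R) = sqrt(2 * 6.674e-11 * 2.124252e+31 / 7.033527e+09) = 634928.0845

634928.0845 m/s


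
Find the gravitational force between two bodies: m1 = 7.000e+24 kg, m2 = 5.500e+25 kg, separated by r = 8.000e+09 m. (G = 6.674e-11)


F = G*m1*m2/r^2 = 6.674e-11 * 7.000e+24 * 5.500e+25 / (8.000e+09)^2 = 6.674e-11 * 3.850e+50 / 6.400e+19 = 4.015e+20

4.015e+20 N


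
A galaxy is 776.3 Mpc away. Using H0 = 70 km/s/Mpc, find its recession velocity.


v = H0 * d = 70 * 776.3 = 54341.0

54341.0 km/s


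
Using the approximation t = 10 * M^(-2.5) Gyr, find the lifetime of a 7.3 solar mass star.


t = 10 * M^(-2.5) = 10 * 7.3^(-2.5) = 0.0695

0.0695 Gyr


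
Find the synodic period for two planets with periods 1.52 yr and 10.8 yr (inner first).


1/P_syn = |1/P1 - 1/P2| = |1/1.52 - 1/10.8| => P_syn = 1.769

1.769 years


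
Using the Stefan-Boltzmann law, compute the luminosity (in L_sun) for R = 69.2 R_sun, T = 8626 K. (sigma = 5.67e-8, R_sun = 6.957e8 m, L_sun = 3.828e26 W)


R = 69.2 * 6.957e8 m = 4.814244e+10 m. L = 4*pi*R^2*sigma*T^4 = 4*pi*(4.814244e+10)^2 * 5.67e-8 * 8626^4 = 9.142962401e+30 W. L/L_sun = 9.142962401e+30 / 3.828e26 = 23884.4368

23884.4368 L_sun


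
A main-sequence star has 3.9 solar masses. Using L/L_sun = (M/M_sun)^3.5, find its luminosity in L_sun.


L/L_sun = (M/M_sun)^3.5 = 3.9^3.5 = 117.1456

117.1456 L_sun


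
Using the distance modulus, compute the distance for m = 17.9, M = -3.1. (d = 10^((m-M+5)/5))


d = 10^((m - M + 5)/5) = 10^((17.9 - -3.1 + 5)/5) = 158489.3192

158489.3192 pc


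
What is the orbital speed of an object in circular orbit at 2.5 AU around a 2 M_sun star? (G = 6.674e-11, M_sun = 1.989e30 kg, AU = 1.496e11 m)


v = sqrt(GM/r) = sqrt(6.674e-11 * 3.978e+30 / 3.740e+11) = 26643.4027

26643.4027 m/s


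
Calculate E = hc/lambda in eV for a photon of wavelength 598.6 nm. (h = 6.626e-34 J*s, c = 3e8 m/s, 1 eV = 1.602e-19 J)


E = hc/lambda = 6.626e-34 * 3e8 / 5.986e-07 = 3.321e-19 J = 2.0729 eV

2.0729 eV


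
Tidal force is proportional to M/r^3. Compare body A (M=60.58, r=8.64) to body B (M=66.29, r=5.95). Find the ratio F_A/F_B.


Ratio = (M1/r1^3) / (M2/r2^3) = (60.58/8.64^3) / (66.29/5.95^3) = 0.2985

0.2985


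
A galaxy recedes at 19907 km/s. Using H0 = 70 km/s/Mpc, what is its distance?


d = v / H0 = 19907 / 70 = 284.3857

284.3857 Mpc


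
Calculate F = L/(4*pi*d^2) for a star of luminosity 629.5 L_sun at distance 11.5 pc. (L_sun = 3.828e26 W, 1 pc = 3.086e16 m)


F = L / (4*pi*d^2) = 2.410e+29 / (4*pi*(3.549e+17)^2) = 1.523e-07

1.523e-07 W/m^2


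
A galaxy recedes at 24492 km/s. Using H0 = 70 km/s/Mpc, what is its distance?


d = v / H0 = 24492 / 70 = 349.8857

349.8857 Mpc


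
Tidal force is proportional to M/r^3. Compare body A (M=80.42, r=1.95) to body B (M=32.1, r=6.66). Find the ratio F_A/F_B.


Ratio = (M1/r1^3) / (M2/r2^3) = (80.42/1.95^3) / (32.1/6.66^3) = 99.8109

99.8109


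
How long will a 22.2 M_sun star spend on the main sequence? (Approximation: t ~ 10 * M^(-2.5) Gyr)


t = 10 * M^(-2.5) = 10 * 22.2^(-2.5) = 0.0043

0.0043 Gyr


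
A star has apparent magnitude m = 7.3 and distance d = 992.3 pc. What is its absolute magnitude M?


M = m - 5*log10(d) + 5 = 7.3 - 5*log10(992.3) + 5 = -2.6832

-2.6832


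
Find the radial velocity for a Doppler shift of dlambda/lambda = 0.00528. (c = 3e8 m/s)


v = (dlambda/lambda) * c = 0.00528 * 3e8 = 1.584e+06

1.584e+06 m/s


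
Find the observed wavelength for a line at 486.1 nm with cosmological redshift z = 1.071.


lam_obs = lam_emit * (1 + z) = 486.1 * (1 + 1.071) = 1006.7131

1006.7131 nm


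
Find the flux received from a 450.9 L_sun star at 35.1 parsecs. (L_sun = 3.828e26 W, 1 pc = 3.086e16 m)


F = L / (4*pi*d^2) = 1.726e+29 / (4*pi*(1.083e+18)^2) = 1.171e-08

1.171e-08 W/m^2


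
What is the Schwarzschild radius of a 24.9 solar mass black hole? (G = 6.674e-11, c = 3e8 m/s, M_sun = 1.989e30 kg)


M = 24.9 * 1.989e30 kg = 4.95261e+31 kg. rs = 2GM/c^2 = 2 * 6.674e-11 * 4.95261e+31 / (3e8)^2 = 73452.7092

73452.7092 m


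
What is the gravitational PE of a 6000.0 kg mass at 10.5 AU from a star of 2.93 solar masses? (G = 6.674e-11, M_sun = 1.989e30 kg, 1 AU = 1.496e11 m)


M = 2.93 * 1.989e30 kg = 5.82777e+30 kg; r = 10.5 AU * 1.496e11 m/AU = 1.5708e+12 m. U = -GM*m/r = -(6.674e-11 * 5.82777e+30 * 6000.0) / 1.5708e+12 = -1.486e+12

-1.486e+12 J


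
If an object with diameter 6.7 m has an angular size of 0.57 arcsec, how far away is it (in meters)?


D = size / theta_rad, theta_rad = 0.57 * pi/(180*3600) = 2.763e-06, D = 2.425e+06

2.425e+06 m


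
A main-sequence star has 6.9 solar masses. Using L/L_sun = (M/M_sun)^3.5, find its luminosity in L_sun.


L/L_sun = (M/M_sun)^3.5 = 6.9^3.5 = 862.9225

862.9225 L_sun


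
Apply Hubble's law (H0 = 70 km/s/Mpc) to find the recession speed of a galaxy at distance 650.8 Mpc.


v = H0 * d = 70 * 650.8 = 45556.0

45556.0 km/s


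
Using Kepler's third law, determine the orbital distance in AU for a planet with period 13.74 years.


a = P^(2/3) = 13.74^(2/3) = 5.7366

5.7366 AU


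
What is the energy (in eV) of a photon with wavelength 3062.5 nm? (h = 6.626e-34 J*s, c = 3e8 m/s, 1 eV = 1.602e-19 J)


E = hc/lambda = 6.626e-34 * 3e8 / 3.063e-06 = 6.491e-20 J = 0.4052 eV

0.4052 eV


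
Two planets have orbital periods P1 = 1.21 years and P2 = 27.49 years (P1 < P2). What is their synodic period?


1/P_syn = |1/P1 - 1/P2| = |1/1.21 - 1/27.49| => P_syn = 1.2657

1.2657 years


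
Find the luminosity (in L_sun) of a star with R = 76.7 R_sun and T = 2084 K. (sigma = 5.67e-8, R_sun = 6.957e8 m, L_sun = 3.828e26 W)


R = 76.7 * 6.957e8 m = 5.336019e+10 m. L = 4*pi*R^2*sigma*T^4 = 4*pi*(5.336019e+10)^2 * 5.67e-8 * 2084^4 = 3.826648011e+28 W. L/L_sun = 3.826648011e+28 / 3.828e26 = 99.9647

99.9647 L_sun


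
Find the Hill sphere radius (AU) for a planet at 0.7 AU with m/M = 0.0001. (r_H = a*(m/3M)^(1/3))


r_H = a * (m/3M)^(1/3) = 0.7 * (0.0001/3)^(1/3) = 0.0225

0.0225 AU


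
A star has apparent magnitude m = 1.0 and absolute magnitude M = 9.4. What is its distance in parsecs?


d = 10^((m - M + 5)/5) = 10^((1.0 - 9.4 + 5)/5) = 0.2089

0.2089 pc


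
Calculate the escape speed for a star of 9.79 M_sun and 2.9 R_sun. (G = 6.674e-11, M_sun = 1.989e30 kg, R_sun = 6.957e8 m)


M = 9.79 * 1.989e30 kg = 1.947231e+31 kg; R = 2.9 * 6.957e8 m = 2.01753e+09 m. v_esc = sqrt(2GM/R) = sqrt(2 * 6.674e-11 * 1.947231e+31 / 2.01753e+09) = 1.135e+06

1.135e+06 m/s


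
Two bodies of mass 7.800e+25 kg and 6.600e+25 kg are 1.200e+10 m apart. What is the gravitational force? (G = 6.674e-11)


F = G*m1*m2/r^2 = 6.674e-11 * 7.800e+25 * 6.600e+25 / (1.200e+10)^2 = 6.674e-11 * 5.148e+51 / 1.440e+20 = 2.386e+21

2.386e+21 N


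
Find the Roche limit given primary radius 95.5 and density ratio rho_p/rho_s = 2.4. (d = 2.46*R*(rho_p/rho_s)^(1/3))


d_Roche = 2.46 * 95.5 * 2.4^(1/3) = 314.5398

314.5398


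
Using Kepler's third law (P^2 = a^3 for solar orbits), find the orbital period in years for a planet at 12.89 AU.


P = a^(3/2) = 12.89^1.5 = 46.2785

46.2785 years


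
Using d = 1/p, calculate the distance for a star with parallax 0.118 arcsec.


d = 1/p = 1/0.118 = 8.4746

8.4746 pc


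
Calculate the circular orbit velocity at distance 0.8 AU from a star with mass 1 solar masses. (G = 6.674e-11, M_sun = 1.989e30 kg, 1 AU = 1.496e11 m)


v = sqrt(GM/r) = sqrt(6.674e-11 * 1.989e+30 / 1.197e+11) = 33304.2534

33304.2534 m/s


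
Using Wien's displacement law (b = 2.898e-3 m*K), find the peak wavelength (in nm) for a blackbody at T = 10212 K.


lam_max = b / T = 2.898e-3 / 10212 = 2.838e-07 m = 283.7838 nm

283.7838 nm


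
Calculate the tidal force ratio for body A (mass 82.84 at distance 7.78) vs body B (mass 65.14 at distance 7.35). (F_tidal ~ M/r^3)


Ratio = (M1/r1^3) / (M2/r2^3) = (82.84/7.78^3) / (65.14/7.35^3) = 1.0723

1.0723


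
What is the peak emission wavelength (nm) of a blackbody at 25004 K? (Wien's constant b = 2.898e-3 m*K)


lam_max = b / T = 2.898e-3 / 25004 = 1.159e-07 m = 115.9015 nm

115.9015 nm


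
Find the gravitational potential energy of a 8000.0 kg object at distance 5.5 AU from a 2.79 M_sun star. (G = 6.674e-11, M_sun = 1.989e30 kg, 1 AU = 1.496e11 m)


M = 2.79 * 1.989e30 kg = 5.54931e+30 kg; r = 5.5 AU * 1.496e11 m/AU = 8.228e+11 m. U = -GM*m/r = -(6.674e-11 * 5.54931e+30 * 8000.0) / 8.228e+11 = -3.601e+12

-3.601e+12 J


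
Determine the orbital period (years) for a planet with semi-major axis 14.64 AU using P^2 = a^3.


P = a^(3/2) = 14.64^1.5 = 56.0159

56.0159 years


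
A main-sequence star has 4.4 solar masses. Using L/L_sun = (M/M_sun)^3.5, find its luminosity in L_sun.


L/L_sun = (M/M_sun)^3.5 = 4.4^3.5 = 178.6835

178.6835 L_sun


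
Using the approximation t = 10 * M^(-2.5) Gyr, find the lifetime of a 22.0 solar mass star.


t = 10 * M^(-2.5) = 10 * 22.0^(-2.5) = 0.0044

0.0044 Gyr


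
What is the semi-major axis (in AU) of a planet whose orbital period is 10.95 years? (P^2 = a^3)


a = P^(2/3) = 10.95^(2/3) = 4.9311

4.9311 AU


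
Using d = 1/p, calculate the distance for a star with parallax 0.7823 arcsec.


d = 1/p = 1/0.7823 = 1.2783

1.2783 pc


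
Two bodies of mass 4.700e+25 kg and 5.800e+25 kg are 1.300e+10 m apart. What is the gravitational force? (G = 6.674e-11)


F = G*m1*m2/r^2 = 6.674e-11 * 4.700e+25 * 5.800e+25 / (1.300e+10)^2 = 6.674e-11 * 2.726e+51 / 1.690e+20 = 1.077e+21

1.077e+21 N


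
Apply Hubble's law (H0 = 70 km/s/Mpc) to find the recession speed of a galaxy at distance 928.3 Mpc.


v = H0 * d = 70 * 928.3 = 64981.0

64981.0 km/s


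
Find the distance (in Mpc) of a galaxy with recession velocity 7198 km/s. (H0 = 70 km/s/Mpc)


d = v / H0 = 7198 / 70 = 102.8286

102.8286 Mpc


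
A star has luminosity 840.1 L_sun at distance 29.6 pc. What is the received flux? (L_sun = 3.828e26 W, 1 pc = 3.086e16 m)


F = L / (4*pi*d^2) = 3.216e+29 / (4*pi*(9.135e+17)^2) = 3.067e-08

3.067e-08 W/m^2


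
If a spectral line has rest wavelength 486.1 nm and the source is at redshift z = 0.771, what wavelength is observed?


lam_obs = lam_emit * (1 + z) = 486.1 * (1 + 0.771) = 860.8831

860.8831 nm


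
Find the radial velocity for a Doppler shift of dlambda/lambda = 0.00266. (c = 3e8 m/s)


v = (dlambda/lambda) * c = 0.00266 * 3e8 = 798000.0

798000.0 m/s


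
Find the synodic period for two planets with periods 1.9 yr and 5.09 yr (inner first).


1/P_syn = |1/P1 - 1/P2| = |1/1.9 - 1/5.09| => P_syn = 3.0317

3.0317 years


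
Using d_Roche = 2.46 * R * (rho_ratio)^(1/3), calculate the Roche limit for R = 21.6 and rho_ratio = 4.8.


d_Roche = 2.46 * 21.6 * 4.8^(1/3) = 89.6333

89.6333


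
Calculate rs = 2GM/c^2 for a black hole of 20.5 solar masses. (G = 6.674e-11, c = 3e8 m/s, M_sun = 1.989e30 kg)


M = 20.5 * 1.989e30 kg = 4.07745e+31 kg. rs = 2GM/c^2 = 2 * 6.674e-11 * 4.07745e+31 / (3e8)^2 = 60473.114

60473.114 m


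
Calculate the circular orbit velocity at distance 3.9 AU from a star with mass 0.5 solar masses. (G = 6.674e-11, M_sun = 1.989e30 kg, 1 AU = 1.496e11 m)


v = sqrt(GM/r) = sqrt(6.674e-11 * 9.945e+29 / 5.834e+11) = 10665.8972

10665.8972 m/s


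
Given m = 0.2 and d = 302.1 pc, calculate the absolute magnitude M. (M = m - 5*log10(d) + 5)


M = m - 5*log10(d) + 5 = 0.2 - 5*log10(302.1) + 5 = -7.2008

-7.2008


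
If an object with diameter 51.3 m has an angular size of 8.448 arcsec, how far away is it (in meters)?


D = size / theta_rad, theta_rad = 8.448 * pi/(180*3600) = 4.096e-05, D = 1.253e+06

1.253e+06 m


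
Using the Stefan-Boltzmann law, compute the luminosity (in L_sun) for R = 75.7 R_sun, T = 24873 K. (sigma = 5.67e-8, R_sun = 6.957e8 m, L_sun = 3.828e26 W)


R = 75.7 * 6.957e8 m = 5.266449e+10 m. L = 4*pi*R^2*sigma*T^4 = 4*pi*(5.266449e+10)^2 * 5.67e-8 * 24873^4 = 7.563823186e+32 W. L/L_sun = 7.563823186e+32 / 3.828e26 = 1.976e+06

1.976e+06 L_sun


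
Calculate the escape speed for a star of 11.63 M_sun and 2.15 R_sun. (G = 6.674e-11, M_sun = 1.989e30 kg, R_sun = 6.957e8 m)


M = 11.63 * 1.989e30 kg = 2.313207e+31 kg; R = 2.15 * 6.957e8 m = 1.495755e+09 m. v_esc = sqrt(2GM/R) = sqrt(2 * 6.674e-11 * 2.313207e+31 / 1.495755e+09) = 1.437e+06

1.437e+06 m/s


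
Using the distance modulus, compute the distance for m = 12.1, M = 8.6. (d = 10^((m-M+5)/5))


d = 10^((m - M + 5)/5) = 10^((12.1 - 8.6 + 5)/5) = 50.1187

50.1187 pc


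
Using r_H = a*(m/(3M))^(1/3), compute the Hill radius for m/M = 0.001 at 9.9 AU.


r_H = a * (m/3M)^(1/3) = 9.9 * (0.001/3)^(1/3) = 0.6864

0.6864 AU


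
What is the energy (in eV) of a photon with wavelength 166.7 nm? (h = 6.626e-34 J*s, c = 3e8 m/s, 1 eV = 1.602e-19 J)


E = hc/lambda = 6.626e-34 * 3e8 / 1.667e-07 = 1.192e-18 J = 7.4435 eV

7.4435 eV


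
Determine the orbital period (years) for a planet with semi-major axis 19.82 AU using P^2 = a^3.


P = a^(3/2) = 19.82^1.5 = 88.238

88.238 years


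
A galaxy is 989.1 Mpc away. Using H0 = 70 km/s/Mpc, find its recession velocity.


v = H0 * d = 70 * 989.1 = 69237.0

69237.0 km/s


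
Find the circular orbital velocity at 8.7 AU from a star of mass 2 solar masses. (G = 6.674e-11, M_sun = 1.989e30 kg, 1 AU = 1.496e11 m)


v = sqrt(GM/r) = sqrt(6.674e-11 * 3.978e+30 / 1.302e+12) = 14282.363

14282.363 m/s


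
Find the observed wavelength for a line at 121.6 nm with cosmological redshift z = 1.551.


lam_obs = lam_emit * (1 + z) = 121.6 * (1 + 1.551) = 310.2016

310.2016 nm


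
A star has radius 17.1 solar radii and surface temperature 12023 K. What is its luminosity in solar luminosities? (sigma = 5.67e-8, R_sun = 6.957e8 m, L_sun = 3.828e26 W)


R = 17.1 * 6.957e8 m = 1.189647e+10 m. L = 4*pi*R^2*sigma*T^4 = 4*pi*(1.189647e+10)^2 * 5.67e-8 * 12023^4 = 2.107077642e+30 W. L/L_sun = 2.107077642e+30 / 3.828e26 = 5504.3826

5504.3826 L_sun


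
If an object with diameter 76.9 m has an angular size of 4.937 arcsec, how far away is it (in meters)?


D = size / theta_rad, theta_rad = 4.937 * pi/(180*3600) = 2.394e-05, D = 3.213e+06

3.213e+06 m


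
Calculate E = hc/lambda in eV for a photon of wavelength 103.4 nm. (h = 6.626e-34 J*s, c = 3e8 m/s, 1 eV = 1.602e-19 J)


E = hc/lambda = 6.626e-34 * 3e8 / 1.034e-07 = 1.922e-18 J = 12.0002 eV

12.0002 eV


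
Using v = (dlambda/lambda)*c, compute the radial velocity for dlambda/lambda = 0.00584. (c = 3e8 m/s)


v = (dlambda/lambda) * c = 0.00584 * 3e8 = 1.752e+06

1.752e+06 m/s


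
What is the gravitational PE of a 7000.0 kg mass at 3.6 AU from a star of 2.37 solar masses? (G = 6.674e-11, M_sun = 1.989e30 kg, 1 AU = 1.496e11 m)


M = 2.37 * 1.989e30 kg = 4.71393e+30 kg; r = 3.6 AU * 1.496e11 m/AU = 5.3856e+11 m. U = -GM*m/r = -(6.674e-11 * 4.71393e+30 * 7000.0) / 5.3856e+11 = -4.089e+12

-4.089e+12 J


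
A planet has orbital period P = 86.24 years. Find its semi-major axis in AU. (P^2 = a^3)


a = P^(2/3) = 86.24^(2/3) = 19.5197

19.5197 AU


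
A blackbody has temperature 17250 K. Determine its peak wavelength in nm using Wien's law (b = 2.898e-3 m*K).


lam_max = b / T = 2.898e-3 / 17250 = 1.680e-07 m = 168.0 nm

168.0 nm


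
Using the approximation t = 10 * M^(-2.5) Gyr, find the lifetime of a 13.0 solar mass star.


t = 10 * M^(-2.5) = 10 * 13.0^(-2.5) = 0.0164

0.0164 Gyr


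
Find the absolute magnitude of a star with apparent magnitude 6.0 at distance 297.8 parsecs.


M = m - 5*log10(d) + 5 = 6.0 - 5*log10(297.8) + 5 = -1.3696

-1.3696


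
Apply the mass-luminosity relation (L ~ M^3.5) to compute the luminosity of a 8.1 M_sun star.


L/L_sun = (M/M_sun)^3.5 = 8.1^3.5 = 1512.5076

1512.5076 L_sun


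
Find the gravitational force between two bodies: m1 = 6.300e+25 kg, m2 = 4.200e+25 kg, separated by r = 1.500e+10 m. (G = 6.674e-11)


F = G*m1*m2/r^2 = 6.674e-11 * 6.300e+25 * 4.200e+25 / (1.500e+10)^2 = 6.674e-11 * 2.646e+51 / 2.250e+20 = 7.849e+20

7.849e+20 N


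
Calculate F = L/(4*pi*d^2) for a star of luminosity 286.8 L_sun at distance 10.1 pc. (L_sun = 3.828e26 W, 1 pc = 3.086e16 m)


F = L / (4*pi*d^2) = 1.098e+29 / (4*pi*(3.117e+17)^2) = 8.993e-08

8.993e-08 W/m^2


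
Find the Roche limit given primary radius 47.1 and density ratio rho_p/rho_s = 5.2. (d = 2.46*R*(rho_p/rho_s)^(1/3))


d_Roche = 2.46 * 47.1 * 5.2^(1/3) = 200.7353

200.7353


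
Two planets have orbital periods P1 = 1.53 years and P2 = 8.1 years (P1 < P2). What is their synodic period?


1/P_syn = |1/P1 - 1/P2| = |1/1.53 - 1/8.1| => P_syn = 1.8863

1.8863 years


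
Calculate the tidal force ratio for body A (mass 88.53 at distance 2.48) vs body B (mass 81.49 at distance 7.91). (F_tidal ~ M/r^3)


Ratio = (M1/r1^3) / (M2/r2^3) = (88.53/2.48^3) / (81.49/7.91^3) = 35.2501

35.2501


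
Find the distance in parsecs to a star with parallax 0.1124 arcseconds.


d = 1/p = 1/0.1124 = 8.8968

8.8968 pc


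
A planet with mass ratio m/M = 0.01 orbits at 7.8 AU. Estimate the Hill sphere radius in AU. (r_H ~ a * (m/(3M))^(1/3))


r_H = a * (m/3M)^(1/3) = 7.8 * (0.01/3)^(1/3) = 1.1652

1.1652 AU


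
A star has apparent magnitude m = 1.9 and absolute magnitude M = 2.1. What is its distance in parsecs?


d = 10^((m - M + 5)/5) = 10^((1.9 - 2.1 + 5)/5) = 9.1201

9.1201 pc


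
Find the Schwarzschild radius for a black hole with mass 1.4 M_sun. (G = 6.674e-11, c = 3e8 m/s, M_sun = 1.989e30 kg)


M = 1.4 * 1.989e30 kg = 2.7846e+30 kg. rs = 2GM/c^2 = 2 * 6.674e-11 * 2.7846e+30 / (3e8)^2 = 4129.8712

4129.8712 m


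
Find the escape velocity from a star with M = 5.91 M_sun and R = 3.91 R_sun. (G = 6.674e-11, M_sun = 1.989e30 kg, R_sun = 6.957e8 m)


M = 5.91 * 1.989e30 kg = 1.175499e+31 kg; R = 3.91 * 6.957e8 m = 2.720187e+09 m. v_esc = sqrt(2GM/R) = sqrt(2 * 6.674e-11 * 1.175499e+31 / 2.720187e+09) = 759486.1363

759486.1363 m/s


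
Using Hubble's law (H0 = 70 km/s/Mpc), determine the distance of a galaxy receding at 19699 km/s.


d = v / H0 = 19699 / 70 = 281.4143

281.4143 Mpc


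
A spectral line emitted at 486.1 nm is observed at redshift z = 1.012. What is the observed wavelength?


lam_obs = lam_emit * (1 + z) = 486.1 * (1 + 1.012) = 978.0332

978.0332 nm


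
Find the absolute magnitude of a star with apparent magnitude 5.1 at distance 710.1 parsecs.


M = m - 5*log10(d) + 5 = 5.1 - 5*log10(710.1) + 5 = -4.1566

-4.1566


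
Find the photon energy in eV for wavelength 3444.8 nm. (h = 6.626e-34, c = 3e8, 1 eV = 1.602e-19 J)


E = hc/lambda = 6.626e-34 * 3e8 / 3.445e-06 = 5.770e-20 J = 0.3602 eV

0.3602 eV


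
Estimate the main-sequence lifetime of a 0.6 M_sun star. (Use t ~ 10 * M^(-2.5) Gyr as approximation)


t = 10 * M^(-2.5) = 10 * 0.6^(-2.5) = 35.861

35.861 Gyr


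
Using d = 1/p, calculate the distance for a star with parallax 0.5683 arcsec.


d = 1/p = 1/0.5683 = 1.7596

1.7596 pc


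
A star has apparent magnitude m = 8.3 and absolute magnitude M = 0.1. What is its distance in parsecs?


d = 10^((m - M + 5)/5) = 10^((8.3 - 0.1 + 5)/5) = 436.5158

436.5158 pc


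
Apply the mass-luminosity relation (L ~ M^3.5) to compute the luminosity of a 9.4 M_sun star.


L/L_sun = (M/M_sun)^3.5 = 9.4^3.5 = 2546.5223

2546.5223 L_sun


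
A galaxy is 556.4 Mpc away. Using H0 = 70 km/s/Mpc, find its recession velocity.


v = H0 * d = 70 * 556.4 = 38948.0

38948.0 km/s


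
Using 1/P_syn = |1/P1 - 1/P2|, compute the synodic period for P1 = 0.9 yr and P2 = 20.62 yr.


1/P_syn = |1/P1 - 1/P2| = |1/0.9 - 1/20.62| => P_syn = 0.9411

0.9411 years


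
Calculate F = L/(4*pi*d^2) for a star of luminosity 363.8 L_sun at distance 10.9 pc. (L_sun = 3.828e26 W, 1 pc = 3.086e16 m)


F = L / (4*pi*d^2) = 1.393e+29 / (4*pi*(3.364e+17)^2) = 9.794e-08

9.794e-08 W/m^2


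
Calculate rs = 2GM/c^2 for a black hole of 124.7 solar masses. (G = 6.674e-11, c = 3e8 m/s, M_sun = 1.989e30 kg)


M = 124.7 * 1.989e30 kg = 2.480283e+32 kg. rs = 2GM/c^2 = 2 * 6.674e-11 * 2.480283e+32 / (3e8)^2 = 367853.5276

367853.5276 m


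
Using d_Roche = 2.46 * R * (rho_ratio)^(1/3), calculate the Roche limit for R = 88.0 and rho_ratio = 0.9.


d_Roche = 2.46 * 88.0 * 0.9^(1/3) = 209.0091

209.0091


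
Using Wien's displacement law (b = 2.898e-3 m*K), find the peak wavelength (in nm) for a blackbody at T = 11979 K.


lam_max = b / T = 2.898e-3 / 11979 = 2.419e-07 m = 241.9234 nm

241.9234 nm


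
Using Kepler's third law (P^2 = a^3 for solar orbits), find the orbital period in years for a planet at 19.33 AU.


P = a^(3/2) = 19.33^1.5 = 84.9861

84.9861 years


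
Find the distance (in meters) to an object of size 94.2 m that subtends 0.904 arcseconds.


D = size / theta_rad, theta_rad = 0.904 * pi/(180*3600) = 4.383e-06, D = 2.149e+07

2.149e+07 m


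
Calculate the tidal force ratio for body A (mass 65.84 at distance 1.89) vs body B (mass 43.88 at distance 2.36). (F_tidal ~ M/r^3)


Ratio = (M1/r1^3) / (M2/r2^3) = (65.84/1.89^3) / (43.88/2.36^3) = 2.9213

2.9213


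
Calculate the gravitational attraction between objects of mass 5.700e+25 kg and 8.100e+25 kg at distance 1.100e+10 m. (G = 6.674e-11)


F = G*m1*m2/r^2 = 6.674e-11 * 5.700e+25 * 8.100e+25 / (1.100e+10)^2 = 6.674e-11 * 4.617e+51 / 1.210e+20 = 2.547e+21

2.547e+21 N


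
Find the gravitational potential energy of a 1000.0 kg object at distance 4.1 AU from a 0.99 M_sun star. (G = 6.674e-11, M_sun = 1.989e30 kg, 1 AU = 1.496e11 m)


M = 0.99 * 1.989e30 kg = 1.96911e+30 kg; r = 4.1 AU * 1.496e11 m/AU = 6.1336e+11 m. U = -GM*m/r = -(6.674e-11 * 1.96911e+30 * 1000.0) / 6.1336e+11 = -2.143e+11

-2.143e+11 J


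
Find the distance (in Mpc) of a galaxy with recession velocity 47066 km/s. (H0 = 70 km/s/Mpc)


d = v / H0 = 47066 / 70 = 672.3714

672.3714 Mpc


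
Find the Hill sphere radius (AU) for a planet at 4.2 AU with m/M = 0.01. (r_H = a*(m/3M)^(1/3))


r_H = a * (m/3M)^(1/3) = 4.2 * (0.01/3)^(1/3) = 0.6274

0.6274 AU


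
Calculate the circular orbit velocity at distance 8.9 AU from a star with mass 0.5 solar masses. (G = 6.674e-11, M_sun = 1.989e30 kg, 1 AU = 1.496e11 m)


v = sqrt(GM/r) = sqrt(6.674e-11 * 9.945e+29 / 1.331e+12) = 7060.4876

7060.4876 m/s


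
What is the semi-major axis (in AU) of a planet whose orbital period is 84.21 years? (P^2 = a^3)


a = P^(2/3) = 84.21^(2/3) = 19.2121

19.2121 AU


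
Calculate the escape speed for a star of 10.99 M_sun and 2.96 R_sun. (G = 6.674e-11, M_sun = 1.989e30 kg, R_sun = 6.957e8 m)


M = 10.99 * 1.989e30 kg = 2.185911e+31 kg; R = 2.96 * 6.957e8 m = 2.059272e+09 m. v_esc = sqrt(2GM/R) = sqrt(2 * 6.674e-11 * 2.185911e+31 / 2.059272e+09) = 1.190e+06

1.190e+06 m/s


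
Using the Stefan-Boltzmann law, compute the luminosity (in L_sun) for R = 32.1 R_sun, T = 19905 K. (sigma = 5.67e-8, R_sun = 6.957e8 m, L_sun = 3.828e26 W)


R = 32.1 * 6.957e8 m = 2.233197e+10 m. L = 4*pi*R^2*sigma*T^4 = 4*pi*(2.233197e+10)^2 * 5.67e-8 * 19905^4 = 5.578221075e+31 W. L/L_sun = 5.578221075e+31 / 3.828e26 = 145721.5537

145721.5537 L_sun


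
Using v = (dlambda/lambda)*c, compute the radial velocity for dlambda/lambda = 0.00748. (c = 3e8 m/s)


v = (dlambda/lambda) * c = 0.00748 * 3e8 = 2.244e+06

2.244e+06 m/s


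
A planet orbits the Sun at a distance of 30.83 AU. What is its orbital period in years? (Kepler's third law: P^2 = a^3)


P = a^(3/2) = 30.83^1.5 = 171.1829

171.1829 years


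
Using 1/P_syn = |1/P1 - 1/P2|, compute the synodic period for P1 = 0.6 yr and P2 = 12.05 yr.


1/P_syn = |1/P1 - 1/P2| = |1/0.6 - 1/12.05| => P_syn = 0.6314

0.6314 years


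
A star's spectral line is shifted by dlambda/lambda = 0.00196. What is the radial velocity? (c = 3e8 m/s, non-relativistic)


v = (dlambda/lambda) * c = 0.00196 * 3e8 = 588000.0

588000.0 m/s


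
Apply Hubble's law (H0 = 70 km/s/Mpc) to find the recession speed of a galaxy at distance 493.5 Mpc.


v = H0 * d = 70 * 493.5 = 34545.0

34545.0 km/s


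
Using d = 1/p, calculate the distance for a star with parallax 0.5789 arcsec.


d = 1/p = 1/0.5789 = 1.7274

1.7274 pc


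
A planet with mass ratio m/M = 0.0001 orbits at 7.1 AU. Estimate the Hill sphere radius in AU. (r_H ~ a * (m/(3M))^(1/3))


r_H = a * (m/3M)^(1/3) = 7.1 * (0.0001/3)^(1/3) = 0.2285

0.2285 AU


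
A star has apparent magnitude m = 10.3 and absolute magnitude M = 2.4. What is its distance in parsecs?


d = 10^((m - M + 5)/5) = 10^((10.3 - 2.4 + 5)/5) = 380.1894

380.1894 pc


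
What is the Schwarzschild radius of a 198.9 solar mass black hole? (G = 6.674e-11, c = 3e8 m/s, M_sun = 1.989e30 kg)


M = 198.9 * 1.989e30 kg = 3.956121e+32 kg. rs = 2GM/c^2 = 2 * 6.674e-11 * 3.956121e+32 / (3e8)^2 = 586736.7012

586736.7012 m


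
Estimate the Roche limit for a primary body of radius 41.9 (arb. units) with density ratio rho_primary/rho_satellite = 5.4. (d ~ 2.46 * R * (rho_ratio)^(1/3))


d_Roche = 2.46 * 41.9 * 5.4^(1/3) = 180.8341

180.8341


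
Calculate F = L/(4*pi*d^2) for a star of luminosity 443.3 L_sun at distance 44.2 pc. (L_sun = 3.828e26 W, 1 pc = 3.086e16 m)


F = L / (4*pi*d^2) = 1.697e+29 / (4*pi*(1.364e+18)^2) = 7.258e-09

7.258e-09 W/m^2


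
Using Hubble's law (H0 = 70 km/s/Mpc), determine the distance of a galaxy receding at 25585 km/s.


d = v / H0 = 25585 / 70 = 365.5

365.5 Mpc


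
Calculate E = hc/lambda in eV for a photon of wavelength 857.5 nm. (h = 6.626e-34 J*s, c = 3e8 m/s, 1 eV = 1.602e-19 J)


E = hc/lambda = 6.626e-34 * 3e8 / 8.575e-07 = 2.318e-19 J = 1.447 eV

1.447 eV


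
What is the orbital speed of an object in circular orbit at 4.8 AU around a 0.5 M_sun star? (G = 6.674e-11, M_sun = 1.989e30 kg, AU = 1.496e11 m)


v = sqrt(GM/r) = sqrt(6.674e-11 * 9.945e+29 / 7.181e+11) = 9614.1098

9614.1098 m/s


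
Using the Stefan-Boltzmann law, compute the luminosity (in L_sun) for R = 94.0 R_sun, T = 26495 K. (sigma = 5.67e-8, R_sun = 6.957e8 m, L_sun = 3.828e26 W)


R = 94.0 * 6.957e8 m = 6.53958e+10 m. L = 4*pi*R^2*sigma*T^4 = 4*pi*(6.53958e+10)^2 * 5.67e-8 * 26495^4 = 1.501579506e+33 W. L/L_sun = 1.501579506e+33 / 3.828e26 = 3.923e+06

3.923e+06 L_sun


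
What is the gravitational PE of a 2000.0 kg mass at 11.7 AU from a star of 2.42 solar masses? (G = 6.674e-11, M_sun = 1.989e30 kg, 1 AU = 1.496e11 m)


M = 2.42 * 1.989e30 kg = 4.81338e+30 kg; r = 11.7 AU * 1.496e11 m/AU = 1.75032e+12 m. U = -GM*m/r = -(6.674e-11 * 4.81338e+30 * 2000.0) / 1.75032e+12 = -3.671e+11

-3.671e+11 J


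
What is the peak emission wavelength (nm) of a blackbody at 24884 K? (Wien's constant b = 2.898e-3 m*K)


lam_max = b / T = 2.898e-3 / 24884 = 1.165e-07 m = 116.4604 nm

116.4604 nm


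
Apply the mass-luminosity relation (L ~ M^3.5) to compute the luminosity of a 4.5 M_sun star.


L/L_sun = (M/M_sun)^3.5 = 4.5^3.5 = 193.3053

193.3053 L_sun


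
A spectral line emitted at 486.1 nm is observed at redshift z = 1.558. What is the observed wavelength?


lam_obs = lam_emit * (1 + z) = 486.1 * (1 + 1.558) = 1243.4438

1243.4438 nm


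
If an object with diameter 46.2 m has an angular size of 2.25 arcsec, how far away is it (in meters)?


D = size / theta_rad, theta_rad = 2.25 * pi/(180*3600) = 1.091e-05, D = 4.235e+06

4.235e+06 m


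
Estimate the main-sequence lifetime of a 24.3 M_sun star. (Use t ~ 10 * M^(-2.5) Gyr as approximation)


t = 10 * M^(-2.5) = 10 * 24.3^(-2.5) = 0.0034

0.0034 Gyr


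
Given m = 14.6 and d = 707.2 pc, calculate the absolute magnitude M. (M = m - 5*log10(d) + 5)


M = m - 5*log10(d) + 5 = 14.6 - 5*log10(707.2) + 5 = 5.3523

5.3523


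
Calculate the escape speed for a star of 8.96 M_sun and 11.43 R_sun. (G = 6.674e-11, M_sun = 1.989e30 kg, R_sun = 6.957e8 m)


M = 8.96 * 1.989e30 kg = 1.782144e+31 kg; R = 11.43 * 6.957e8 m = 7.951851e+09 m. v_esc = sqrt(2GM/R) = sqrt(2 * 6.674e-11 * 1.782144e+31 / 7.951851e+09) = 546947.1687

546947.1687 m/s


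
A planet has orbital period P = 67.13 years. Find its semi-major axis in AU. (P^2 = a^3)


a = P^(2/3) = 67.13^(2/3) = 16.5175

16.5175 AU


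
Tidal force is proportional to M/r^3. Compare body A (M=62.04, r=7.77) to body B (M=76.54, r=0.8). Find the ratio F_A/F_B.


Ratio = (M1/r1^3) / (M2/r2^3) = (62.04/7.77^3) / (76.54/0.8^3) = 8.847e-04

8.847e-04


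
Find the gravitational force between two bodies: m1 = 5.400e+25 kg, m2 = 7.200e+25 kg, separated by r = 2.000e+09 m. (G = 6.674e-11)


F = G*m1*m2/r^2 = 6.674e-11 * 5.400e+25 * 7.200e+25 / (2.000e+09)^2 = 6.674e-11 * 3.888e+51 / 4.000e+18 = 6.487e+22

6.487e+22 N


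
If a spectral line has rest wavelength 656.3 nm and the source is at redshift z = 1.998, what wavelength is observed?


lam_obs = lam_emit * (1 + z) = 656.3 * (1 + 1.998) = 1967.5874

1967.5874 nm


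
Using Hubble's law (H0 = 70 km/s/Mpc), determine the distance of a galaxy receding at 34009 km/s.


d = v / H0 = 34009 / 70 = 485.8429

485.8429 Mpc


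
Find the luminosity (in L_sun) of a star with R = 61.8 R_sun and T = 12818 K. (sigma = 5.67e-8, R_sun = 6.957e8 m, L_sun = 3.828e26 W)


R = 61.8 * 6.957e8 m = 4.299426e+10 m. L = 4*pi*R^2*sigma*T^4 = 4*pi*(4.299426e+10)^2 * 5.67e-8 * 12818^4 = 3.555453056e+31 W. L/L_sun = 3.555453056e+31 / 3.828e26 = 92880.1739

92880.1739 L_sun


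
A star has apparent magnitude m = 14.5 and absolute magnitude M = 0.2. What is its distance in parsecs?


d = 10^((m - M + 5)/5) = 10^((14.5 - 0.2 + 5)/5) = 7244.3596

7244.3596 pc


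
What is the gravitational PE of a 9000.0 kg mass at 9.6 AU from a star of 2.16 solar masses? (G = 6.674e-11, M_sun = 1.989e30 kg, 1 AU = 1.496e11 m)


M = 2.16 * 1.989e30 kg = 4.29624e+30 kg; r = 9.6 AU * 1.496e11 m/AU = 1.43616e+12 m. U = -GM*m/r = -(6.674e-11 * 4.29624e+30 * 9000.0) / 1.43616e+12 = -1.797e+12

-1.797e+12 J


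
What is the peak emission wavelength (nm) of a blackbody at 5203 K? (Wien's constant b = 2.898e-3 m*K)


lam_max = b / T = 2.898e-3 / 5203 = 5.570e-07 m = 556.9864 nm

556.9864 nm


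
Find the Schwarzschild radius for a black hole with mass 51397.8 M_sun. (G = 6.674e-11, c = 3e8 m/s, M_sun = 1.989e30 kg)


M = 51397.8 * 1.989e30 kg = 1.022302242e+35 kg. rs = 2GM/c^2 = 2 * 6.674e-11 * 1.022302242e+35 / (3e8)^2 = 1.516e+08

1.516e+08 m


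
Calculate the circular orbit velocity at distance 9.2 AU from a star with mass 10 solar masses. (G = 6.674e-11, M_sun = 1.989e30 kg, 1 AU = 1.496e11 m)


v = sqrt(GM/r) = sqrt(6.674e-11 * 1.989e+31 / 1.376e+12) = 31056.3764

31056.3764 m/s


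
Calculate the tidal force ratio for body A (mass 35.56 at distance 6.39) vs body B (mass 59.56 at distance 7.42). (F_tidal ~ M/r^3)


Ratio = (M1/r1^3) / (M2/r2^3) = (35.56/6.39^3) / (59.56/7.42^3) = 0.9348

0.9348


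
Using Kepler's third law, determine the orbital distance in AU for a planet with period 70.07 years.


a = P^(2/3) = 70.07^(2/3) = 16.9963

16.9963 AU


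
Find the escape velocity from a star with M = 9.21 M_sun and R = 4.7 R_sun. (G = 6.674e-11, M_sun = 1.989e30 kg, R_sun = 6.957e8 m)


M = 9.21 * 1.989e30 kg = 1.831869e+31 kg; R = 4.7 * 6.957e8 m = 3.26979e+09 m. v_esc = sqrt(2GM/R) = sqrt(2 * 6.674e-11 * 1.831869e+31 / 3.26979e+09) = 864759.5662

864759.5662 m/s


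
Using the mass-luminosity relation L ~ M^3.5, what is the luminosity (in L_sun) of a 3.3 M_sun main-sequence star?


L/L_sun = (M/M_sun)^3.5 = 3.3^3.5 = 65.2828

65.2828 L_sun


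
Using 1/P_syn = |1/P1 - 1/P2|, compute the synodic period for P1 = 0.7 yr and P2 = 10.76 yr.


1/P_syn = |1/P1 - 1/P2| = |1/0.7 - 1/10.76| => P_syn = 0.7487

0.7487 years


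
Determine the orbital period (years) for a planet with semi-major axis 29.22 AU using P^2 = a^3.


P = a^(3/2) = 29.22^1.5 = 157.9502

157.9502 years


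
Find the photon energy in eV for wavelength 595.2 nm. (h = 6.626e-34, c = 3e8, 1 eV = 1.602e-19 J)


E = hc/lambda = 6.626e-34 * 3e8 / 5.952e-07 = 3.340e-19 J = 2.0847 eV

2.0847 eV


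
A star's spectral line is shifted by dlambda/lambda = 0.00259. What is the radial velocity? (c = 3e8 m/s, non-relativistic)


v = (dlambda/lambda) * c = 0.00259 * 3e8 = 777000.0

777000.0 m/s


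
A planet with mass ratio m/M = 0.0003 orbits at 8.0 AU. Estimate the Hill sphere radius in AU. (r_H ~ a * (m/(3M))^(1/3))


r_H = a * (m/3M)^(1/3) = 8.0 * (0.0003/3)^(1/3) = 0.3713

0.3713 AU


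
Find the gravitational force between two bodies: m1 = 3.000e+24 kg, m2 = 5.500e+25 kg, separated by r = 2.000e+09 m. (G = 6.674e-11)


F = G*m1*m2/r^2 = 6.674e-11 * 3.000e+24 * 5.500e+25 / (2.000e+09)^2 = 6.674e-11 * 1.650e+50 / 4.000e+18 = 2.753e+21

2.753e+21 N


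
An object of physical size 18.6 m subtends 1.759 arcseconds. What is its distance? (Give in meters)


D = size / theta_rad, theta_rad = 1.759 * pi/(180*3600) = 8.528e-06, D = 2.181e+06

2.181e+06 m


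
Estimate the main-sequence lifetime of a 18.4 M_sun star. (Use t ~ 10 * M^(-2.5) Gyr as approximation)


t = 10 * M^(-2.5) = 10 * 18.4^(-2.5) = 0.0069

0.0069 Gyr


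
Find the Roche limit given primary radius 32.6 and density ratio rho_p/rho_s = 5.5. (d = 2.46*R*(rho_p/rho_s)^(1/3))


d_Roche = 2.46 * 32.6 * 5.5^(1/3) = 141.5599

141.5599


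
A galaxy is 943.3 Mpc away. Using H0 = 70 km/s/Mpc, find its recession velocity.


v = H0 * d = 70 * 943.3 = 66031.0

66031.0 km/s


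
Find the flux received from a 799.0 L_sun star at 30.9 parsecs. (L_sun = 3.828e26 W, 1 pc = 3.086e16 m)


F = L / (4*pi*d^2) = 3.059e+29 / (4*pi*(9.536e+17)^2) = 2.677e-08

2.677e-08 W/m^2


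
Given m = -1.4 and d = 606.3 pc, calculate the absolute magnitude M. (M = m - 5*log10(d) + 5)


M = m - 5*log10(d) + 5 = -1.4 - 5*log10(606.3) + 5 = -10.3134

-10.3134


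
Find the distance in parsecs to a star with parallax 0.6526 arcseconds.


d = 1/p = 1/0.6526 = 1.5323

1.5323 pc


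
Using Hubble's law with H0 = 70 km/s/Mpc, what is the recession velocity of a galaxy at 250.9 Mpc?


v = H0 * d = 70 * 250.9 = 17563.0

17563.0 km/s
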